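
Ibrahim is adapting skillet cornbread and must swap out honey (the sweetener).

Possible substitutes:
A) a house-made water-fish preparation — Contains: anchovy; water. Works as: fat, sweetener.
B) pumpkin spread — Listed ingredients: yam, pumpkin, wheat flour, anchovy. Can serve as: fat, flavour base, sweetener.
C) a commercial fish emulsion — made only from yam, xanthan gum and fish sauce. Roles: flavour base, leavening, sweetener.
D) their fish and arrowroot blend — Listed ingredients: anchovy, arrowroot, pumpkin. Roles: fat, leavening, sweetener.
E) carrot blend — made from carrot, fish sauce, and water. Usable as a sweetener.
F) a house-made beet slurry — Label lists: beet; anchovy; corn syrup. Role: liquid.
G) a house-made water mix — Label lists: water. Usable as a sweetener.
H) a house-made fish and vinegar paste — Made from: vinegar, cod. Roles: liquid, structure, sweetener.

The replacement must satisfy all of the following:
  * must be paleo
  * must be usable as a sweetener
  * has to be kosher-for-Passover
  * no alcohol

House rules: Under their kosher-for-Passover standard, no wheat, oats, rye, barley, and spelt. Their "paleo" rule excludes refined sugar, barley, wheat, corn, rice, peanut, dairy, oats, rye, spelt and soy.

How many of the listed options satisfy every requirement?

6

A: nothing on the exclusion list — valid
B: has wheat flour, so not kosher-for-Passover; has wheat flour, so not paleo — no
C: only fish sauce, xanthan gum and yam; none excluded — valid
D: only anchovy, arrowroot, and pumpkin; none excluded — keep
E: only fish sauce, water, and carrot; none excluded — valid
F: not usable as a sweetener; has corn syrup, so not paleo — out
G: only water; none excluded — keep
H: only cod and vinegar; none excluded — valid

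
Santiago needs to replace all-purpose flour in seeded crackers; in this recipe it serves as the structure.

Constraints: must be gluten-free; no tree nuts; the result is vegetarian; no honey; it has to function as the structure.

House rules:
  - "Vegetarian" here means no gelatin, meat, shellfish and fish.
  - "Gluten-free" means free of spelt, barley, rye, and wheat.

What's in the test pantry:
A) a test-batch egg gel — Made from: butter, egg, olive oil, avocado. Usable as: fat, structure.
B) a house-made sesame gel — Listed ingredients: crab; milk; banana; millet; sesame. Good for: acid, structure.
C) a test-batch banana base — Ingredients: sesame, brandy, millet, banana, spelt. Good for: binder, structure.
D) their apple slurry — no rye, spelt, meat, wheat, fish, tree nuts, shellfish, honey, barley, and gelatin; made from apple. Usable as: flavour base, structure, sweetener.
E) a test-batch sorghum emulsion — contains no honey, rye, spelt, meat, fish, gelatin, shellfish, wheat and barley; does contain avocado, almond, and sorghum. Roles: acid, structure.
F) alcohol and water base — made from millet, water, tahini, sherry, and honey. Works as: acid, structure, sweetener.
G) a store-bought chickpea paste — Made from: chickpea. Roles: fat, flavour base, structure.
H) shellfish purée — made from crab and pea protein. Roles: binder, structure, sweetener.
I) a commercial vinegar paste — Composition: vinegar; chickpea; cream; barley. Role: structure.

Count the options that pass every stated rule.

A: gluten-free, no tree nuts — OK
B: has crab, so not vegetarian — no
C: has spelt, so not gluten-free — reject
D: works as a structure, no honey, no tree nuts — OK
E: has almond, so not tree-nut-free — out
F: has honey, so not honey-free — out
G: vegetarian, gluten-free — valid
H: has crab, so not vegetarian — out
I: has barley, so not gluten-free — reject

3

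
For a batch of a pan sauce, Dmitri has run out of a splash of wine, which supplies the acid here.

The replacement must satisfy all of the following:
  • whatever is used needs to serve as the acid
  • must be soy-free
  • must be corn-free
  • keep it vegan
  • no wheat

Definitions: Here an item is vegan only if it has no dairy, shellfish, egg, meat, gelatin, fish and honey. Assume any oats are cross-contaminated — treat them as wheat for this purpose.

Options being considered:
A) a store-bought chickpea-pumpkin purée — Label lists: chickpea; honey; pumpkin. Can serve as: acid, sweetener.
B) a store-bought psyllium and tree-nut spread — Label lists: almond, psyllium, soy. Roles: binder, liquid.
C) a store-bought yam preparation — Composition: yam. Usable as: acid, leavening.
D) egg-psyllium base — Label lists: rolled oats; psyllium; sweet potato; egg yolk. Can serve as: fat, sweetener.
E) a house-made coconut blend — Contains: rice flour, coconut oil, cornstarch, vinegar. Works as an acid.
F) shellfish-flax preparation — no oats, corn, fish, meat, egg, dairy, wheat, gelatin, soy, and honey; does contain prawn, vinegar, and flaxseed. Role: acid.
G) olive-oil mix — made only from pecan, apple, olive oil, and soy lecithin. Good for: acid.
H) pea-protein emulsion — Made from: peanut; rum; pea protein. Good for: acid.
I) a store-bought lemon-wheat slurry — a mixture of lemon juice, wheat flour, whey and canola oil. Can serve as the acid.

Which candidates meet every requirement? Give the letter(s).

A: has honey, so not vegan — no
B: not usable as an acid; has soy, so not soy-free — no
C: only yam; none excluded — keep
D: not usable as an acid; has egg yolk, so not vegan (and 1 more) — no
E: has cornstarch, so not corn-free — no
F: has prawn, so not vegan — no
G: has soy lecithin, so not soy-free — out
H: works as an acid, vegan, no soy — keep
I: has whey, so not vegan; has wheat flour, so not wheat-free — out

C, H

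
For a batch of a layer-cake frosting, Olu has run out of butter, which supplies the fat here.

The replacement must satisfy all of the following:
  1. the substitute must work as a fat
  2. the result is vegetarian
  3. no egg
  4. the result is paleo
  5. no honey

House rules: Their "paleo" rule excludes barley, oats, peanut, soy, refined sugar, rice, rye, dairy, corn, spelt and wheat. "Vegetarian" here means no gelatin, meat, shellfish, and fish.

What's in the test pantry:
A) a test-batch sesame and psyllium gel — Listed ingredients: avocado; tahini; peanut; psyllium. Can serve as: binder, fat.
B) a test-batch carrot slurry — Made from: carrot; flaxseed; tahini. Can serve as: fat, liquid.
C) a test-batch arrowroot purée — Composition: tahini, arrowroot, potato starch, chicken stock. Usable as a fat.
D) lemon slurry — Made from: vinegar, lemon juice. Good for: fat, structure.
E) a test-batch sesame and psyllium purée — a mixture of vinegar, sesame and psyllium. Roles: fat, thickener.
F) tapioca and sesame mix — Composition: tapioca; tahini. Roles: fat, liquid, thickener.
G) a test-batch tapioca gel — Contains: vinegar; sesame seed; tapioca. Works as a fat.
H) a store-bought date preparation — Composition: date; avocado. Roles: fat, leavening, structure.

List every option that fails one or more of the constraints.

A, C

A: has peanut, so not paleo — no
B: works as a fat, vegetarian, no honey — valid
C: has chicken stock, so not vegetarian — reject
D: only lemon juice and vinegar; none excluded — valid
E: no honey, vegetarian — valid
F: only tahini and tapioca; none excluded — valid
G: only sesame seed, vinegar and tapioca; none excluded — keep
H: paleo, vegetarian — OK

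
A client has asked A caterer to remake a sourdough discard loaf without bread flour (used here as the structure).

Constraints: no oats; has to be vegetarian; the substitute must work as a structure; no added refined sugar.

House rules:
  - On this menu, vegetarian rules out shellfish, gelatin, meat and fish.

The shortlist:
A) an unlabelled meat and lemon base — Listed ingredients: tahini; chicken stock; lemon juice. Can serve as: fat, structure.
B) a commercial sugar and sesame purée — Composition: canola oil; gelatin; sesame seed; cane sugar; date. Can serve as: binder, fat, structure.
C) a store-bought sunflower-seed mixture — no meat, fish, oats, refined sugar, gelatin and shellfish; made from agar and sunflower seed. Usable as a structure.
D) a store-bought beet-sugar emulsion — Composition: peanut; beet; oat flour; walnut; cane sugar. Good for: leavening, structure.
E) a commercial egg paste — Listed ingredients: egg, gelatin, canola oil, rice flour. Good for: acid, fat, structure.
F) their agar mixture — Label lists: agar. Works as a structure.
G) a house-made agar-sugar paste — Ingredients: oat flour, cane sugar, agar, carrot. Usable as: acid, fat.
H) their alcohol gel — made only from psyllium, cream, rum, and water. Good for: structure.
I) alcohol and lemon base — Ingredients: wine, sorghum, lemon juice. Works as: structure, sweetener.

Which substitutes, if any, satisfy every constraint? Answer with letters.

C, F, H, I

A: has chicken stock, so not vegetarian — out
B: has gelatin, so not vegetarian; has cane sugar, so not no-added-sugar — reject
C: no refined sugar, no oats — valid
D: has cane sugar, so not no-added-sugar; has oat flour, so not oat-free — reject
E: has gelatin, so not vegetarian — out
F: only agar; none excluded — keep
G: not usable as a structure; has cane sugar, so not no-added-sugar (and 1 more) — no
H: vegetarian, no oats — OK
I: vegetarian, no refined sugar — OK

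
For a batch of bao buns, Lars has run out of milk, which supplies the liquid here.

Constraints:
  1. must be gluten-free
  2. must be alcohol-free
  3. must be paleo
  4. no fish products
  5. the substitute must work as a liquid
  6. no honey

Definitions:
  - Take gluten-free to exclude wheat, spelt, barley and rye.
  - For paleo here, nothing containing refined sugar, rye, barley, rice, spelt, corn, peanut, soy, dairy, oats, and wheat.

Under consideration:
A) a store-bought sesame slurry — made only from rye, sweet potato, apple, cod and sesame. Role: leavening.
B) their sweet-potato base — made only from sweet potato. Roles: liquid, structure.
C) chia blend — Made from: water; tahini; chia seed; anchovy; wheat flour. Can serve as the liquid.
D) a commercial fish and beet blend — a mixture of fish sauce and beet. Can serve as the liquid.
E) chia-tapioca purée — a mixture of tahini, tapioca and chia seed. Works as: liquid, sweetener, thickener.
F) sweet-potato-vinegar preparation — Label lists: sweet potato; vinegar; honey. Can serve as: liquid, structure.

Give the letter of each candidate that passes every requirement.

B, E

A: not usable as a liquid; has rye, so not gluten-free (and 2 more) — reject
B: only sweet potato; none excluded — OK
C: has wheat flour, so not gluten-free; has wheat flour, so not paleo (and 1 more) — reject
D: has fish sauce, so not fish-free — no
E: only tahini, tapioca and chia seed; none excluded — OK
F: has honey, so not honey-free — out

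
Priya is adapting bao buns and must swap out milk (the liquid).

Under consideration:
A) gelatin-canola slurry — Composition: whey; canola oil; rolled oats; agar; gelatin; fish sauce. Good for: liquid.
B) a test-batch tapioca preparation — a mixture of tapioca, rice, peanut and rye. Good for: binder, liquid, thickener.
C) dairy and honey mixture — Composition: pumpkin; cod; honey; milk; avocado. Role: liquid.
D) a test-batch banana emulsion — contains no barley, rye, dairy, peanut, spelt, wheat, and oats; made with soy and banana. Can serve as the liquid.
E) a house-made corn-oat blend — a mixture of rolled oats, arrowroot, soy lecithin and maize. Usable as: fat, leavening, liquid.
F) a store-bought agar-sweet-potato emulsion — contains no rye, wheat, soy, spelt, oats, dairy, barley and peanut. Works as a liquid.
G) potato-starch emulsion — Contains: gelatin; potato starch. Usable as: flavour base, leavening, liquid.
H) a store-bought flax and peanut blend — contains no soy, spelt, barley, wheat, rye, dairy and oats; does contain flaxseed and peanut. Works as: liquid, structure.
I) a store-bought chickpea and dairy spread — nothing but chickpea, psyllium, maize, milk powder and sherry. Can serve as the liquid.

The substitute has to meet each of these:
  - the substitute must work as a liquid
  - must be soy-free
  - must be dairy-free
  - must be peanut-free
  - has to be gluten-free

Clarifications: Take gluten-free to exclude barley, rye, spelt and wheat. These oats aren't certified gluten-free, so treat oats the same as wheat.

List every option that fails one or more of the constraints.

A: has rolled oats, so not gluten-free; has whey, so not dairy-free — out
B: has rye, so not gluten-free; has peanut, so not peanut-free — reject
C: has milk, so not dairy-free — reject
D: has soy, so not soy-free — no
E: has rolled oats, so not gluten-free; has soy lecithin, so not soy-free — reject
F: nothing on the exclusion list — valid
G: only gelatin and potato starch; none excluded — keep
H: has peanut, so not peanut-free — reject
I: has milk powder, so not dairy-free — out

A, B, C, D, E, H, I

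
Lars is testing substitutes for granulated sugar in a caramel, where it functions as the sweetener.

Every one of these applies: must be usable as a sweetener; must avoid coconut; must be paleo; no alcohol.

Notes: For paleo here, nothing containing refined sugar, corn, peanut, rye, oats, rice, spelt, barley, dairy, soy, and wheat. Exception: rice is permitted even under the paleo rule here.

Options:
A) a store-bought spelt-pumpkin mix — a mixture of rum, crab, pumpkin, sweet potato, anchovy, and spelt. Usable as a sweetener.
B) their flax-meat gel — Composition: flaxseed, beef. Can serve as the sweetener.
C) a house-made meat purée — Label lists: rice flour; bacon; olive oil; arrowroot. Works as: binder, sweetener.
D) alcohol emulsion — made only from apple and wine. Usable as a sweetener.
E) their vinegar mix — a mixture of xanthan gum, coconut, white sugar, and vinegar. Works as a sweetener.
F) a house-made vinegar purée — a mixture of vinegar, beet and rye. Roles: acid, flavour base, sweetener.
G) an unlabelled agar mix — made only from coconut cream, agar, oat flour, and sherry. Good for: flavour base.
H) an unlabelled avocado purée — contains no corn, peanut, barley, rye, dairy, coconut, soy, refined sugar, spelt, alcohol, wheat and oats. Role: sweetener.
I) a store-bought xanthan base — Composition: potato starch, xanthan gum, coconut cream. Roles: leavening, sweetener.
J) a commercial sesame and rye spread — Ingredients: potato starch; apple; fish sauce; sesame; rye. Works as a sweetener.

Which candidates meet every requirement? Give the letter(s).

B, C, H

A: has spelt, so not paleo; has rum, so not alcohol-free — reject
B: all constraints satisfied — OK
C: rice is permitted under the paleo carve-out; nothing else excluded — valid
D: has wine, so not alcohol-free — no
E: has white sugar, so not paleo; has coconut, so not coconut-free — no
F: has rye, so not paleo — reject
G: not usable as a sweetener; has oat flour, so not paleo (and 2 more) — no
H: no alcohol, no coconut — valid
I: has coconut cream, so not coconut-free — no
J: has rye, so not paleo — reject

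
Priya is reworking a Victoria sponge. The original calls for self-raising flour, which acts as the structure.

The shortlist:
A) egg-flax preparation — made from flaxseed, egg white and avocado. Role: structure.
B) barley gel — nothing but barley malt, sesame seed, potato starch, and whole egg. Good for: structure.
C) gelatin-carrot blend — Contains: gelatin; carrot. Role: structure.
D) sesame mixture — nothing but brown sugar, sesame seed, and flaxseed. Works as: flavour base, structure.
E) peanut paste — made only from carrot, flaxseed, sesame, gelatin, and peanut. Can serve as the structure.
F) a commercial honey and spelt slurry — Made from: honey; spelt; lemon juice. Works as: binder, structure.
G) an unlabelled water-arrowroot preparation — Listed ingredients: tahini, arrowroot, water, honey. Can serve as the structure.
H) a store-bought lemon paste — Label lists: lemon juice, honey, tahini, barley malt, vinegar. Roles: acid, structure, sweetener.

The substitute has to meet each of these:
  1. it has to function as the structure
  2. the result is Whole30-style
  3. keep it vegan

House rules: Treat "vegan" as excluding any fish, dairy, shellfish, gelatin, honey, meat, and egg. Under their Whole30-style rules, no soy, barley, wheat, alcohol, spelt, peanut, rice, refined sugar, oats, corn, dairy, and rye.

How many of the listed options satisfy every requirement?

0

A: has egg white, so not vegan — no
B: has whole egg, so not vegan; has barley malt, so not Whole30-style — no
C: has gelatin, so not vegan — reject
D: has brown sugar, so not Whole30-style — reject
E: has gelatin, so not vegan; has peanut, so not Whole30-style — out
F: has honey, so not vegan; has spelt, so not Whole30-style — reject
G: has honey, so not vegan — reject
H: has honey, so not vegan; has barley malt, so not Whole30-style — no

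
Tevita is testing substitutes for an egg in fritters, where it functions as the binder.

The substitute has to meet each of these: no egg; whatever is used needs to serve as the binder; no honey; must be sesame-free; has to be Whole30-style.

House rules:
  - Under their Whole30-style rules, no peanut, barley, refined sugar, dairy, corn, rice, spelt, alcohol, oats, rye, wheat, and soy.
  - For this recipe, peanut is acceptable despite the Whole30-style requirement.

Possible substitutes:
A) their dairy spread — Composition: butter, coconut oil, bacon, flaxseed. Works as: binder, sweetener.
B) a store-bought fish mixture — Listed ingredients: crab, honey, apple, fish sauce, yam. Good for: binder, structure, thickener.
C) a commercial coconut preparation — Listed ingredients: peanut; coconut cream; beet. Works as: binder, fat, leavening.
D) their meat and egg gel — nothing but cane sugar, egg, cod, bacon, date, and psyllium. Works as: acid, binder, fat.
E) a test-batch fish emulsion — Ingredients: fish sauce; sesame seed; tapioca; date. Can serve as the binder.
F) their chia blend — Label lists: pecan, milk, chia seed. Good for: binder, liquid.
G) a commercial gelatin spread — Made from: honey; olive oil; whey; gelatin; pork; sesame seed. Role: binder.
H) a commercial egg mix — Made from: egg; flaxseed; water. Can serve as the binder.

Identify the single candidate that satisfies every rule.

C

A: has butter, so not Whole30-style — no
B: has honey, so not honey-free — no
C: peanut is permitted under the Whole30-style carve-out; nothing else excluded — OK
D: has cane sugar, so not Whole30-style; has egg, so not egg-free — no
E: has sesame seed, so not sesame-free — out
F: has milk, so not Whole30-style — reject
G: has whey, so not Whole30-style; has honey, so not honey-free (and 1 more) — out
H: has egg, so not egg-free — out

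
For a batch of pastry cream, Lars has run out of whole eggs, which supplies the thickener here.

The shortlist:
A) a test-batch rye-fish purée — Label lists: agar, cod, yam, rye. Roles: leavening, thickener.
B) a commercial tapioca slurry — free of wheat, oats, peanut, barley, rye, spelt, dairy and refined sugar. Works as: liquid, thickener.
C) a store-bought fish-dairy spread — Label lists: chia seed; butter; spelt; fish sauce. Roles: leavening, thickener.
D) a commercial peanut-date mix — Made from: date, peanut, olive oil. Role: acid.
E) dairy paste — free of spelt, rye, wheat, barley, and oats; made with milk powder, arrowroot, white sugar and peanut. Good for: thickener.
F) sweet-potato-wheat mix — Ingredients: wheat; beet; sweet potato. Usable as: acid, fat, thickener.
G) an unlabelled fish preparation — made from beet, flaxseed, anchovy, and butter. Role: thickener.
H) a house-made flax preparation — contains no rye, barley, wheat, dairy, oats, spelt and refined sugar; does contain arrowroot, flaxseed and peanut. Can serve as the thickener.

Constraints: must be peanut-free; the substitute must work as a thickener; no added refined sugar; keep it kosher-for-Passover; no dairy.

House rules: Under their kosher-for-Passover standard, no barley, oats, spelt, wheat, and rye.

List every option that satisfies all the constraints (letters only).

A: has rye, so not kosher-for-Passover — out
B: no refined sugar, kosher-for-Passover — OK
C: has spelt, so not kosher-for-Passover; has butter, so not dairy-free — out
D: not usable as a thickener; has peanut, so not peanut-free — reject
E: has milk powder, so not dairy-free; has peanut, so not peanut-free (and 1 more) — no
F: has wheat, so not kosher-for-Passover — no
G: has butter, so not dairy-free — reject
H: has peanut, so not peanut-free — no

B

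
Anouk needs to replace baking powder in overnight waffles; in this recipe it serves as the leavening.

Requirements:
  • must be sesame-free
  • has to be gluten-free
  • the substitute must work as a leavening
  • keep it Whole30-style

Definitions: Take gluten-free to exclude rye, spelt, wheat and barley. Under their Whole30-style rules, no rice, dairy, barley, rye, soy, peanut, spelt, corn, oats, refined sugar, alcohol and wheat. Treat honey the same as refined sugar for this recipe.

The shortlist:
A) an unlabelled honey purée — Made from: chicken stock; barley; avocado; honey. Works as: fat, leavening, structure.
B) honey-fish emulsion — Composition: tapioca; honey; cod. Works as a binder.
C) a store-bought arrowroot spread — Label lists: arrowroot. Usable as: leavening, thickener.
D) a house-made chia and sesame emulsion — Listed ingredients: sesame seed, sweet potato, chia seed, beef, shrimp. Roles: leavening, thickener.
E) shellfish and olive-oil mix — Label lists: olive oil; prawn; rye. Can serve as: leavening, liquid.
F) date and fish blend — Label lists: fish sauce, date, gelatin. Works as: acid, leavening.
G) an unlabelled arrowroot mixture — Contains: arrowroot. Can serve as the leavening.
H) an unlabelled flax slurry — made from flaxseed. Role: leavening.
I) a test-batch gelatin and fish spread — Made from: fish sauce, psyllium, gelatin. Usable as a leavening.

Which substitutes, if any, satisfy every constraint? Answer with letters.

A: has barley, so not gluten-free; has barley, so not Whole30-style — no
B: not usable as a leavening; has honey, so not Whole30-style — out
C: all constraints satisfied — keep
D: has sesame seed, so not sesame-free — out
E: has rye, so not gluten-free; has rye, so not Whole30-style — no
F: works as a leavening, Whole30-style, no sesame — OK
G: every rule checks out — valid
H: only flaxseed; none excluded — keep
I: works as a leavening, no sesame, gluten-free — OK

C, F, G, H, I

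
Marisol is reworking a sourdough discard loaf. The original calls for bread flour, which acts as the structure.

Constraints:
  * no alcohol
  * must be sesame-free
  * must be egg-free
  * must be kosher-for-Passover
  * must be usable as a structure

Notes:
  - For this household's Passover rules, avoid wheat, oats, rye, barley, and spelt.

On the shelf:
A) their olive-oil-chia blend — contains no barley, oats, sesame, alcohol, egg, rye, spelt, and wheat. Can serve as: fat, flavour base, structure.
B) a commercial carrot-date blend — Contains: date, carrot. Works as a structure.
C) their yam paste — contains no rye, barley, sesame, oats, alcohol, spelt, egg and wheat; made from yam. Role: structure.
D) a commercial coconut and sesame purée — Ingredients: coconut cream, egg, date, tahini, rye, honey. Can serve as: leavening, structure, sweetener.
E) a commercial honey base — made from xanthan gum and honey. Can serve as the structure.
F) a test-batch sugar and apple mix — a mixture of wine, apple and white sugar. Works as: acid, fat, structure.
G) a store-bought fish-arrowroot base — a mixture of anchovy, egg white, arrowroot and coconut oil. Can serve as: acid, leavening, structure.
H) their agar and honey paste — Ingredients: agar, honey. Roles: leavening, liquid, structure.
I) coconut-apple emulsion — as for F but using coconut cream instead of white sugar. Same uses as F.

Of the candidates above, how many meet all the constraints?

A: all constraints satisfied — valid
B: works as a structure, no alcohol, kosher-for-Passover — keep
C: every rule checks out — valid
D: has rye, so not kosher-for-Passover; has egg, so not egg-free (and 1 more) — reject
E: all constraints satisfied — keep
F: has wine, so not alcohol-free — reject
G: has egg white, so not egg-free — out
H: only honey and agar; none excluded — OK
I: has wine, so not alcohol-free — reject

5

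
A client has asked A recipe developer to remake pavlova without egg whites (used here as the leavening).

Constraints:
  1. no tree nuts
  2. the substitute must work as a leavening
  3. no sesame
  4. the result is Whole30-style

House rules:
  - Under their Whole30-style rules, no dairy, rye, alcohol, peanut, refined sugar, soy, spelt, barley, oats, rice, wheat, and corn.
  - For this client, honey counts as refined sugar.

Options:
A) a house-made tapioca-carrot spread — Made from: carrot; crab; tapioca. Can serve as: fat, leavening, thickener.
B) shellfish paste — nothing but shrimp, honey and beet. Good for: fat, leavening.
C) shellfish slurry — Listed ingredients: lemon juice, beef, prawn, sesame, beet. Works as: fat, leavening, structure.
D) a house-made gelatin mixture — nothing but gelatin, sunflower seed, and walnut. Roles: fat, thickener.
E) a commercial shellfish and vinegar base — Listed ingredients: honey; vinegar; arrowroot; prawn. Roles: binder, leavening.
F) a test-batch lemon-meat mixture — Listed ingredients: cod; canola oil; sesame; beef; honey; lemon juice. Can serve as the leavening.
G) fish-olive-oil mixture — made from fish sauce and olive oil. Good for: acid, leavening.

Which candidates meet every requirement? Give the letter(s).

A: works as a leavening, no sesame, no tree nuts — keep
B: has honey, so not Whole30-style — no
C: has sesame, so not sesame-free — reject
D: not usable as a leavening; has walnut, so not tree-nut-free — reject
E: has honey, so not Whole30-style — out
F: has honey, so not Whole30-style; has sesame, so not sesame-free — out
G: no sesame, no tree nuts — keep

A, G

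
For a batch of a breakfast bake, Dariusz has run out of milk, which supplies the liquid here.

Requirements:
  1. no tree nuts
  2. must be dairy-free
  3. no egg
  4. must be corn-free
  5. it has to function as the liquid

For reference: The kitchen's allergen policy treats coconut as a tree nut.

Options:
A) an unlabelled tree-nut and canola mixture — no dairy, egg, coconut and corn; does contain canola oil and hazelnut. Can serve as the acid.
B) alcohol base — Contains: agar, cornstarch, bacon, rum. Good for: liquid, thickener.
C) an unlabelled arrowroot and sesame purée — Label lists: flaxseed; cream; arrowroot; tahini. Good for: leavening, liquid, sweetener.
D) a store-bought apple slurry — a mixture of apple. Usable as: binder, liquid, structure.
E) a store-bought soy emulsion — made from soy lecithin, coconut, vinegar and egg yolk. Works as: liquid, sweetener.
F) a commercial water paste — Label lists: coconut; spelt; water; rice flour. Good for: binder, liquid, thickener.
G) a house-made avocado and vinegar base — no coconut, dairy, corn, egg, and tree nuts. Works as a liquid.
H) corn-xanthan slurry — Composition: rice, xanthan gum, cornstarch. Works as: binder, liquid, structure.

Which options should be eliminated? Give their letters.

A: not usable as a liquid; has hazelnut, so not tree-nut-free — out
B: has cornstarch, so not corn-free — out
C: has cream, so not dairy-free — reject
D: every rule checks out — keep
E: has coconut, so not tree-nut-free; has egg yolk, so not egg-free — no
F: has coconut, so not tree-nut-free — no
G: tree-nut-free, no corn — keep
H: has cornstarch, so not corn-free — reject

A, B, C, E, F, H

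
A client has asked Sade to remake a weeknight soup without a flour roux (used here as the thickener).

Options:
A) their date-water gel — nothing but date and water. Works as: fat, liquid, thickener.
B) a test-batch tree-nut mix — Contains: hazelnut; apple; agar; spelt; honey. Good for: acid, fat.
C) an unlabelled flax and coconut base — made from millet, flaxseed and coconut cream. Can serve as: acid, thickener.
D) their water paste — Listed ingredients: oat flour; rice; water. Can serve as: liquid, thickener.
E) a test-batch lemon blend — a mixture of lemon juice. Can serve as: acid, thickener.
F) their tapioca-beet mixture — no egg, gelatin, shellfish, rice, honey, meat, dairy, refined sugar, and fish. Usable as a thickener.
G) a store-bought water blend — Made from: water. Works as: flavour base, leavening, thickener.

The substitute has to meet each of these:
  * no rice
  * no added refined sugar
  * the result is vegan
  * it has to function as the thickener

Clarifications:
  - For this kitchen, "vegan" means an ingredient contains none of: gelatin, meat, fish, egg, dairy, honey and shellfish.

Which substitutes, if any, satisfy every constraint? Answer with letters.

A: works as a thickener, no refined sugar, no rice — OK
B: not usable as a thickener; has honey, so not vegan — out
C: only coconut cream, flaxseed and millet; none excluded — OK
D: has rice, so not rice-free — out
E: works as a thickener, no refined sugar, no rice — OK
F: no refined sugar, vegan — valid
G: no refined sugar, no rice — keep

A, C, E, F, G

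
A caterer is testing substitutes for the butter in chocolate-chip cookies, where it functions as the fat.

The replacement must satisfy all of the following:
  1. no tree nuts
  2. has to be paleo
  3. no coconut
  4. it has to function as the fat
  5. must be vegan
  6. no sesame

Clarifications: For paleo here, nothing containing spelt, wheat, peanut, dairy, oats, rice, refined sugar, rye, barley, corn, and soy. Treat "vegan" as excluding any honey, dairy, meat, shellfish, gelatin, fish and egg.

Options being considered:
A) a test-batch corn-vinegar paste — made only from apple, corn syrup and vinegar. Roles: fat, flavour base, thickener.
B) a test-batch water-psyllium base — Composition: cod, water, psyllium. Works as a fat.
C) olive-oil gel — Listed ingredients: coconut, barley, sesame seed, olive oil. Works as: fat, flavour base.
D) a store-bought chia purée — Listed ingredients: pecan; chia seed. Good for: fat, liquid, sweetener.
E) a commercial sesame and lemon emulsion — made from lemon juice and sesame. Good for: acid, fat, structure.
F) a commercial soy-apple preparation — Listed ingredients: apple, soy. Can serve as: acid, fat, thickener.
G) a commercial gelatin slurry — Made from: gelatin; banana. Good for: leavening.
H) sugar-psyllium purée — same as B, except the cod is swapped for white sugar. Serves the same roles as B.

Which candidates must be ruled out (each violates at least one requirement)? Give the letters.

A: has corn syrup, so not paleo — out
B: has cod, so not vegan — reject
C: has barley, so not paleo; has coconut, so not coconut-free (and 1 more) — no
D: has pecan, so not tree-nut-free — reject
E: has sesame, so not sesame-free — reject
F: has soy, so not paleo — no
G: not usable as a fat; has gelatin, so not vegan — out
H: has white sugar, so not paleo — no

A, B, C, D, E, F, G, H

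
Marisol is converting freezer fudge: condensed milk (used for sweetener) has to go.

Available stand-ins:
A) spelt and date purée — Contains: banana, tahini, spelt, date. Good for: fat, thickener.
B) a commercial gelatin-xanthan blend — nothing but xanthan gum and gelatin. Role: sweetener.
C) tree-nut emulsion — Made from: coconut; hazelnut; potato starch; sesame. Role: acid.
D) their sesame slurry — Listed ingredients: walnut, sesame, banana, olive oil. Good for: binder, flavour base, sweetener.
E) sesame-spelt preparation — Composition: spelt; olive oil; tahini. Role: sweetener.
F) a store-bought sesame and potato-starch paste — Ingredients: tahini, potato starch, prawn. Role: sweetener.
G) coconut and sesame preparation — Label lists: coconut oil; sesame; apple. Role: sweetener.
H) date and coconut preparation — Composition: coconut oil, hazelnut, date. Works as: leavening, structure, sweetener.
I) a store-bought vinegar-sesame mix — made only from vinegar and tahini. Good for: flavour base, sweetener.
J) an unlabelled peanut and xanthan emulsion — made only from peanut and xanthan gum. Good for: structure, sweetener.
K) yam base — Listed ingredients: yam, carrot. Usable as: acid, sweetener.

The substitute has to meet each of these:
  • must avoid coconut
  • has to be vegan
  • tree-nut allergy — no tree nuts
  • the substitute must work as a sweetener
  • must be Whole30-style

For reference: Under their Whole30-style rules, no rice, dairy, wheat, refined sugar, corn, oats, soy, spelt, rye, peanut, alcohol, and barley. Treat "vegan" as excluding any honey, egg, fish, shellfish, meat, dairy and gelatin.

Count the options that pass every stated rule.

2

A: not usable as a sweetener; has spelt, so not Whole30-style — no
B: has gelatin, so not vegan — out
C: not usable as a sweetener; has coconut, so not coconut-free (and 1 more) — reject
D: has walnut, so not tree-nut-free — no
E: has spelt, so not Whole30-style — out
F: has prawn, so not vegan — reject
G: has coconut oil, so not coconut-free — no
H: has coconut oil, so not coconut-free; has hazelnut, so not tree-nut-free — no
I: works as a sweetener, no coconut, no tree nuts — keep
J: has peanut, so not Whole30-style — reject
K: only yam and carrot; none excluded — keep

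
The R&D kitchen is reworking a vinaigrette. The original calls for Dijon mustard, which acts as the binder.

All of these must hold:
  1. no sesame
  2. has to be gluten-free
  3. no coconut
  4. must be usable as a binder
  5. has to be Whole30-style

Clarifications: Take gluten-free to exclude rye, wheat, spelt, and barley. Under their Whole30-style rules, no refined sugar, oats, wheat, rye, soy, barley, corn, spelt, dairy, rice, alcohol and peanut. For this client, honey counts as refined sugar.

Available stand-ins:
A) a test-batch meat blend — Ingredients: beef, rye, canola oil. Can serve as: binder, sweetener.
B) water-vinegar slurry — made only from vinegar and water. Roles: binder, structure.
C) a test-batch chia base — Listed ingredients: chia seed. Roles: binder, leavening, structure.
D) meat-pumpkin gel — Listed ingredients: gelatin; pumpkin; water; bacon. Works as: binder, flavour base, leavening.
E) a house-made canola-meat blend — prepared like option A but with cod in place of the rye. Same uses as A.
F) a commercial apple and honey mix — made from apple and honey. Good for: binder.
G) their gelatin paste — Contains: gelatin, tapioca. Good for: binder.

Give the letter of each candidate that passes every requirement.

B, C, D, E, G

A: has rye, so not gluten-free; has rye, so not Whole30-style — reject
B: no sesame, Whole30-style — keep
C: works as a binder, no sesame, no coconut — keep
D: gelatin and bacon etc. — none of it excluded — valid
E: gluten-free, Whole30-style — OK
F: has honey, so not Whole30-style — reject
G: only gelatin and tapioca; none excluded — valid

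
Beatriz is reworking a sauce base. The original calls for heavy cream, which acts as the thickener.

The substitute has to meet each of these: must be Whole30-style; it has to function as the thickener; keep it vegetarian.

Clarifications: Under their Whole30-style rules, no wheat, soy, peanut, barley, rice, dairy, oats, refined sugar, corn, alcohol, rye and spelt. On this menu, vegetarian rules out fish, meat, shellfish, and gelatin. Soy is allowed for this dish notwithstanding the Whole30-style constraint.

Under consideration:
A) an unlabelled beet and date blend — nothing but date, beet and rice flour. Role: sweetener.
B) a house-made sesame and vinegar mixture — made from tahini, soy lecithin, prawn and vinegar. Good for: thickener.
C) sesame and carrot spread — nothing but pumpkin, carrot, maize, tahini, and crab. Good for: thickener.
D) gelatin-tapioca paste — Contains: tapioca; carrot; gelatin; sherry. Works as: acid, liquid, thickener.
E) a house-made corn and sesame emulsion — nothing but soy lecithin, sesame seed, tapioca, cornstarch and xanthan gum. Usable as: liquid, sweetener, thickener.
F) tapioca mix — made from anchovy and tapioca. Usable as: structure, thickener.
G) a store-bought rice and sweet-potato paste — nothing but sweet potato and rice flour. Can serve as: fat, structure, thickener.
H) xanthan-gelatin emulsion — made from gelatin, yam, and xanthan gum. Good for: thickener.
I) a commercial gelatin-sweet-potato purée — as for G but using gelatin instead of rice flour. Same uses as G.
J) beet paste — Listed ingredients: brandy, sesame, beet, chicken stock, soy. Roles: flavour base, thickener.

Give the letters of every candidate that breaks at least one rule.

A: not usable as a thickener; has rice flour, so not Whole30-style — no
B: has prawn, so not vegetarian — no
C: has maize, so not Whole30-style; has crab, so not vegetarian — no
D: has sherry, so not Whole30-style; has gelatin, so not vegetarian — no
E: has cornstarch, so not Whole30-style — reject
F: has anchovy, so not vegetarian — no
G: has rice flour, so not Whole30-style — reject
H: has gelatin, so not vegetarian — out
I: has gelatin, so not vegetarian — reject
J: has brandy, so not Whole30-style; has chicken stock, so not vegetarian — out

A, B, C, D, E, F, G, H, I, J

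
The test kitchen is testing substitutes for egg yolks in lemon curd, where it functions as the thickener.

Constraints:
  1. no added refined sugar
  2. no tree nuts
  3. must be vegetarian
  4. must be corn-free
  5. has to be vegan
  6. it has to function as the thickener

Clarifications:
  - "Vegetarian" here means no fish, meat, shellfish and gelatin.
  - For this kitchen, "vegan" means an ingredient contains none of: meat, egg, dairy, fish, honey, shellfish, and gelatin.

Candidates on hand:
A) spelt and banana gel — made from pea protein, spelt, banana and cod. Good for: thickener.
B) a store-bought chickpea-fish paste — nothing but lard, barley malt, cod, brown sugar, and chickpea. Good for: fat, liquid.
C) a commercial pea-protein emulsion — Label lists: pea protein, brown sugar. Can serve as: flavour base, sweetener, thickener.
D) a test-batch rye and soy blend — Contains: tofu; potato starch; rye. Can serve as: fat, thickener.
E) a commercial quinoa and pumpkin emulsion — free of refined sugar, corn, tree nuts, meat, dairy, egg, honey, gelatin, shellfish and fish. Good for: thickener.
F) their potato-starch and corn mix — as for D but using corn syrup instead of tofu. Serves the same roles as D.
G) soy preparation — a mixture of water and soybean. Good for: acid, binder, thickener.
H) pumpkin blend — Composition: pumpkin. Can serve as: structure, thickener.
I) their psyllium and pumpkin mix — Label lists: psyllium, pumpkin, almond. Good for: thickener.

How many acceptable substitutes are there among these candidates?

A: has cod, so not vegetarian; has cod, so not vegan — no
B: not usable as a thickener; has cod, so not vegetarian (and 2 more) — reject
C: has brown sugar, so not no-added-sugar — out
D: works as a thickener, vegan, no refined sugar — valid
E: vegan, vegetarian — OK
F: has corn syrup, so not corn-free — out
G: works as a thickener, no tree nuts, vegan — keep
H: every rule checks out — OK
I: has almond, so not tree-nut-free — no

4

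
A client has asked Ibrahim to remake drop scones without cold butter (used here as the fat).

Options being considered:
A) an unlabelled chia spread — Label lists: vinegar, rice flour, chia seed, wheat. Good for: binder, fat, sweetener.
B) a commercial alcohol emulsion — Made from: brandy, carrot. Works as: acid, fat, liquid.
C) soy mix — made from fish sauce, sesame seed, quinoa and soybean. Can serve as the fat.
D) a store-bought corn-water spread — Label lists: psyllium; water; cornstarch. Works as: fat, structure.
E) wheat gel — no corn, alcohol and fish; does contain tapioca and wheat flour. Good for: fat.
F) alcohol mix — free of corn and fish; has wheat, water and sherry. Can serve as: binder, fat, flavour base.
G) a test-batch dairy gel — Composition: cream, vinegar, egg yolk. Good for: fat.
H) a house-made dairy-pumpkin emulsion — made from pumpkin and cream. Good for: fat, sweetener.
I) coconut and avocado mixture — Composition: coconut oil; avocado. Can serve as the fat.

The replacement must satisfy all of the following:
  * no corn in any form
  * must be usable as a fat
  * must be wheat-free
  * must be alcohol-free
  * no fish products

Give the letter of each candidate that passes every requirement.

G, H, I

A: has wheat, so not wheat-free — no
B: has brandy, so not alcohol-free — reject
C: has fish sauce, so not fish-free — reject
D: has cornstarch, so not corn-free — no
E: has wheat flour, so not wheat-free — out
F: has wheat, so not wheat-free; has sherry, so not alcohol-free — no
G: every rule checks out — valid
H: no alcohol, no fish — OK
I: all constraints satisfied — OK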